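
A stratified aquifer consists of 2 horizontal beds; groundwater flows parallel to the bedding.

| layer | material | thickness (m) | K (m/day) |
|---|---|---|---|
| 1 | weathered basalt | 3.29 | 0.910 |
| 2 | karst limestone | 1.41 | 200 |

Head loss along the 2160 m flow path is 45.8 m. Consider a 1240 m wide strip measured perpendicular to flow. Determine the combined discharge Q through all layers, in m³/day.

Flow is parallel to layering, so each bed carries its own Darcy discharge and the transmissivities add.
Σ(K_i·b_i) = 0.910×3.29 + 200×1.41 = 285.0 m²/day.
Hydraulic gradient i = Δh / L = 45.8 / 2160 = 0.02120.
Q = Σ(K_i·b_i) · W · i = 285.0 × 1240 × 0.02120 = 7493 m³/day.

7490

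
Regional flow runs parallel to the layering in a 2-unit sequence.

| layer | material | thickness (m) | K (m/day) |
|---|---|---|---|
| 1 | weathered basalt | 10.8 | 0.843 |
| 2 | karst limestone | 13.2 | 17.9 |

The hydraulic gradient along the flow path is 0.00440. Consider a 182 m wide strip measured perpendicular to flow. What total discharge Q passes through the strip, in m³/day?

197

Flow is parallel to layering, so each bed carries its own Darcy discharge and the transmissivities add.
Σ(K_i·b_i) = 0.843×10.8 + 17.9×13.2 = 245.4 m²/day.
Hydraulic gradient i = 0.00440.
Q = Σ(K_i·b_i) · W · i = 245.4 × 182 × 0.004400 = 196.5 m³/day.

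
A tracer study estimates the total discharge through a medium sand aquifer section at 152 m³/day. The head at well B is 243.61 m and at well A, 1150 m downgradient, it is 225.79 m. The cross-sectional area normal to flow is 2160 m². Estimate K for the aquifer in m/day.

4.54

Hydraulic gradient i = (243.61 − 225.79) / 1150 = 17.82 / 1150 = 0.01550.
From Q = K·A·i, K = Q / (A·i) = 152 / (2160 × 0.01550) = 4.541 m/day.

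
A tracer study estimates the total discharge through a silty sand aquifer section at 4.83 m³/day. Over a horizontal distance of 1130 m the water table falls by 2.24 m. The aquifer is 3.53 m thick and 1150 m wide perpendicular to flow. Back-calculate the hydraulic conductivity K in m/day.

Cross-sectional area A = 1150 × 3.53 = 4060 m².
Hydraulic gradient i = Δh / L = 2.24 / 1130 = 0.001982.
From Q = K·A·i, K = Q / (A·i) = 4.83 / (4060 × 0.001982) = 0.6002 m/day.

0.600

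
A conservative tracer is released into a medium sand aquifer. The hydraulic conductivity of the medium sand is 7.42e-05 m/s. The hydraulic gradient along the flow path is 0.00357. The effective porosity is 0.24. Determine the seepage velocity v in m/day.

Convert K: 7.42e-05 m/s × 86400 = 6.411 m/day.
Hydraulic gradient i = 0.00357.
Darcy flux q = K · i = 6.411 × 0.003570 = 0.02289 m/day.
Seepage velocity v = q / n_e = 0.02289 / 0.24 = 0.09536 m/day.

0.0954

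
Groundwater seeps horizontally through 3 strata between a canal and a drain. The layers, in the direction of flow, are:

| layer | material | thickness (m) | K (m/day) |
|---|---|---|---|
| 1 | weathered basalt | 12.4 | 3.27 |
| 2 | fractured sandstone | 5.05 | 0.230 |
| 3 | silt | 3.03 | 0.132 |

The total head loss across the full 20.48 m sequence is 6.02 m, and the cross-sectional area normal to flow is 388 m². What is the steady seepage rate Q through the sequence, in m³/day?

Flow is perpendicular to layering, so the layers act in series and the equivalent K is the thickness-weighted harmonic mean.
Total thickness L = 12.4 + 5.05 + 3.03 = 20.48 m.
Σ(b_i/K_i) = 12.4/3.27 + 5.05/0.230 + 3.03/0.132 = 48.70 d.
K_eq = L / Σ(b_i/K_i) = 20.48 / 48.70 = 0.4205 m/day.
Q = K_eq · A · (Δh/L) = 0.4205 × 388 × (6.02/20.48) = 47.96 m³/day.

48.0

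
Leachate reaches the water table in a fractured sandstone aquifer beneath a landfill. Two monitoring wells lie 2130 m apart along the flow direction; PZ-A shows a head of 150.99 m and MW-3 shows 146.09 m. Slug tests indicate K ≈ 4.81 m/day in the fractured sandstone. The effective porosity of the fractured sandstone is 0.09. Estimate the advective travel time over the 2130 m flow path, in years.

Hydraulic gradient i = (150.99 − 146.09) / 2130 = 4.9 / 2130 = 0.002300.
Darcy flux q = K · i = 4.810 × 0.002300 = 0.01107 m/day.
Seepage velocity v = q / n_e = 0.01107 / 0.09 = 0.1229 m/day.
Travel time t = L / v = 2130 / 0.1229 = 17324 days = 47.43 years.

47.4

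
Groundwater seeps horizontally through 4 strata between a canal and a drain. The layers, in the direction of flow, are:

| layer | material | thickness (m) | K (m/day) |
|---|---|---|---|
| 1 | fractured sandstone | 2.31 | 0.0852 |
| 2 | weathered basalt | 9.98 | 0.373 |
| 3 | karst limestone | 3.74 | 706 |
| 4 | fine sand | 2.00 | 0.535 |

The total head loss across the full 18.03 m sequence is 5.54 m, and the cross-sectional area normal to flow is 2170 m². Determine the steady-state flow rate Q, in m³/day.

Flow is perpendicular to layering, so the layers act in series and the equivalent K is the thickness-weighted harmonic mean.
Total thickness L = 2.31 + 9.98 + 3.74 + 2.00 = 18.03 m.
Σ(b_i/K_i) = 2.31/0.0852 + 9.98/0.373 + 3.74/706 + 2.00/0.535 = 57.61 d.
K_eq = L / Σ(b_i/K_i) = 18.03 / 57.61 = 0.3130 m/day.
Q = K_eq · A · (Δh/L) = 0.3130 × 2170 × (5.54/18.03) = 208.7 m³/day.

209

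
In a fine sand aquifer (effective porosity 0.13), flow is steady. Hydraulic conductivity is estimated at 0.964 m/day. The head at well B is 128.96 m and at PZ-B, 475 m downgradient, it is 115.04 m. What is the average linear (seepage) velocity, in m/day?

0.217

Hydraulic gradient i = (128.96 − 115.04) / 475 = 13.92 / 475 = 0.02931.
Darcy flux q = K · i = 0.9640 × 0.02931 = 0.02825 m/day.
Seepage velocity v = q / n_e = 0.02825 / 0.13 = 0.2173 m/day.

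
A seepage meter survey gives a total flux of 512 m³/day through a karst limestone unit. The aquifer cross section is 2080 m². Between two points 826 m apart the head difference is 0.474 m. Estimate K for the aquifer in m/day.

Hydraulic gradient i = Δh / L = 0.474 / 826 = 0.0005738.
From Q = K·A·i, K = Q / (A·i) = 512 / (2080 × 0.0005738) = 429.0 m/day.

429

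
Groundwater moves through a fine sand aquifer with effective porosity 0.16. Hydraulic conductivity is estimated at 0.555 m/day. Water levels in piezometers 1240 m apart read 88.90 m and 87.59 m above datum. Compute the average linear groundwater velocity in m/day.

0.00366

Hydraulic gradient i = (88.90 − 87.59) / 1240 = 1.31 / 1240 = 0.001056.
Darcy flux q = K · i = 0.5550 × 0.001056 = 0.0005863 m/day.
Seepage velocity v = q / n_e = 0.0005863 / 0.16 = 0.003665 m/day.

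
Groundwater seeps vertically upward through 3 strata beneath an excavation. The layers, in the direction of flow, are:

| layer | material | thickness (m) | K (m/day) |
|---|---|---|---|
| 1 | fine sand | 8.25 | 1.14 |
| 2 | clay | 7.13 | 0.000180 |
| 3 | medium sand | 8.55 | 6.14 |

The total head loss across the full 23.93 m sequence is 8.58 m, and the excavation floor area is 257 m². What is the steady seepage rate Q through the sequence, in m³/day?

0.0557

Flow is perpendicular to layering, so the layers act in series and the equivalent K is the thickness-weighted harmonic mean.
Total thickness L = 8.25 + 7.13 + 8.55 = 23.93 m.
Σ(b_i/K_i) = 8.25/1.14 + 7.13/0.000180 + 8.55/6.14 = 39620 d.
K_eq = L / Σ(b_i/K_i) = 23.93 / 39620 = 0.0006040 m/day.
Q = K_eq · A · (Δh/L) = 0.0006040 × 257 × (8.58/23.93) = 0.05566 m³/day.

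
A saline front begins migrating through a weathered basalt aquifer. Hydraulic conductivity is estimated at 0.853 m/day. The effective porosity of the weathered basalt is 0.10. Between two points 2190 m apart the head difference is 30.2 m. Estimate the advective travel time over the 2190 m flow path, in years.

Hydraulic gradient i = Δh / L = 30.2 / 2190 = 0.01379.
Darcy flux q = K · i = 0.8530 × 0.01379 = 0.01176 m/day.
Seepage velocity v = q / n_e = 0.01176 / 0.10 = 0.1176 m/day.
Travel time t = L / v = 2190 / 0.1176 = 18618 days = 50.97 years.

51.0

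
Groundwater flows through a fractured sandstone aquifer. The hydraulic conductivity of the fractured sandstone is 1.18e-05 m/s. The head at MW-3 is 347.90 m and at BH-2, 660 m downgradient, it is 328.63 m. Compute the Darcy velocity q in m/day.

0.0298

Convert K: 1.18e-05 m/s × 86400 = 1.020 m/day.
Hydraulic gradient i = (347.90 − 328.63) / 660 = 19.27 / 660 = 0.02920.
Specific discharge q = K · i = 1.020 × 0.02920 = 0.02977 m/day.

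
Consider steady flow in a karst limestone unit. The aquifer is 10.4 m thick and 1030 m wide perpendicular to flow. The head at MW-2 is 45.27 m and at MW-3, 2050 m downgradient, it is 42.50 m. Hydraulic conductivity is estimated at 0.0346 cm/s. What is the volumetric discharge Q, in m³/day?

Convert K: 0.0346 cm/s × 864 = 29.89 m/day.
Cross-sectional area A = 1030 × 10.4 = 10712 m².
Hydraulic gradient i = (45.27 − 42.50) / 2050 = 2.77 / 2050 = 0.001351.
Darcy's law: Q = K · A · i = 29.89 × 10712 × 0.001351 = 432.7 m³/day.

433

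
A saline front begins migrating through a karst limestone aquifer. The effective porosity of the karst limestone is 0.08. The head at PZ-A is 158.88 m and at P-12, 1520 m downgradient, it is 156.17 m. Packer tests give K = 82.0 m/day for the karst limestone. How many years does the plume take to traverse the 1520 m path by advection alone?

Hydraulic gradient i = (158.88 − 156.17) / 1520 = 2.71 / 1520 = 0.001783.
Darcy flux q = K · i = 82.00 × 0.001783 = 0.1462 m/day.
Seepage velocity v = q / n_e = 0.1462 / 0.08 = 1.827 m/day.
Travel time t = L / v = 1520 / 1.827 = 831.8 days = 2.277 years.

2.28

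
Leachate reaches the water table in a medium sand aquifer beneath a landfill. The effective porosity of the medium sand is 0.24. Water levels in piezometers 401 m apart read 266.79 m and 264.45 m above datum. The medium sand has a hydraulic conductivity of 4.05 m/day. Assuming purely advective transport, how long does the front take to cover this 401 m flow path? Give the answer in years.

Hydraulic gradient i = (266.79 − 264.45) / 401 = 2.34 / 401 = 0.005835.
Darcy flux q = K · i = 4.050 × 0.005835 = 0.02363 m/day.
Seepage velocity v = q / n_e = 0.02363 / 0.24 = 0.09847 m/day.
Travel time t = L / v = 401 / 0.09847 = 4072 days = 11.15 years.

11.1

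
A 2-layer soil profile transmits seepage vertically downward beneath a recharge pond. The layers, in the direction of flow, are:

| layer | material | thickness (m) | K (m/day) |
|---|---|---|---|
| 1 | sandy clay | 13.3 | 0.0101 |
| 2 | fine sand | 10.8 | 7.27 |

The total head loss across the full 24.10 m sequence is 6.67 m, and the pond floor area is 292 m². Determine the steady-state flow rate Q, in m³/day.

1.48

Flow is perpendicular to layering, so the layers act in series and the equivalent K is the thickness-weighted harmonic mean.
Total thickness L = 13.3 + 10.8 = 24.10 m.
Σ(b_i/K_i) = 13.3/0.0101 + 10.8/7.27 = 1318 d.
K_eq = L / Σ(b_i/K_i) = 24.10 / 1318 = 0.01828 m/day.
Q = K_eq · A · (Δh/L) = 0.01828 × 292 × (6.67/24.10) = 1.477 m³/day.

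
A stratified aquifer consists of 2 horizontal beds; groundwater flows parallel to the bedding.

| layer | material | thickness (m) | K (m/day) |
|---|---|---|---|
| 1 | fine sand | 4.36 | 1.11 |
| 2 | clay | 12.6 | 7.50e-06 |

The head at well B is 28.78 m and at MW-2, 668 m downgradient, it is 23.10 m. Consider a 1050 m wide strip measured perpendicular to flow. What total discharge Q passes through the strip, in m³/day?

43.2

Flow is parallel to layering, so each bed carries its own Darcy discharge and the transmissivities add.
Σ(K_i·b_i) = 1.11×4.36 + 7.50e-06×12.6 = 4.840 m²/day.
Hydraulic gradient i = (28.78 − 23.10) / 668 = 5.68 / 668 = 0.008503.
Q = Σ(K_i·b_i) · W · i = 4.840 × 1050 × 0.008503 = 43.21 m³/day.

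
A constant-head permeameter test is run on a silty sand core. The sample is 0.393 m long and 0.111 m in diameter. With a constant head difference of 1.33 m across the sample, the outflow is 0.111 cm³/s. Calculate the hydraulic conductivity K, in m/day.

0.293

Cross-sectional area A = π·(d/2)² = π × (0.111/2)² = 0.009677 m².
Convert discharge: 0.111 cm³/s = 1.110e-07 m³/s.
Darcy's law rearranged: K = Q·L / (A·Δh) = 1.110e-07 × 0.393 / (0.009677 × 1.33) = 3.389e-06 m/s = 0.2928 m/day.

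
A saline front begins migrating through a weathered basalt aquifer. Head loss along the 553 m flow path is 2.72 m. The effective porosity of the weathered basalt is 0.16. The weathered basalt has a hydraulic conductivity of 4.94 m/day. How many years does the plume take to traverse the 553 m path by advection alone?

Hydraulic gradient i = Δh / L = 2.72 / 553 = 0.004919.
Darcy flux q = K · i = 4.940 × 0.004919 = 0.02430 m/day.
Seepage velocity v = q / n_e = 0.02430 / 0.16 = 0.1519 m/day.
Travel time t = L / v = 553 / 0.1519 = 3641 days = 9.970 years.

9.97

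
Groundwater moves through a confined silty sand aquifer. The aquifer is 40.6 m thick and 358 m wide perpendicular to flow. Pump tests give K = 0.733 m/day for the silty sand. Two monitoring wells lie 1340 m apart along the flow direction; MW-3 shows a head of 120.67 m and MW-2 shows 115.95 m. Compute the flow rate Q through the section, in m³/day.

Cross-sectional area A = 358 × 40.6 = 14535 m².
Hydraulic gradient i = (120.67 − 115.95) / 1340 = 4.72 / 1340 = 0.003522.
Darcy's law: Q = K · A · i = 0.7330 × 14535 × 0.003522 = 37.53 m³/day.

37.5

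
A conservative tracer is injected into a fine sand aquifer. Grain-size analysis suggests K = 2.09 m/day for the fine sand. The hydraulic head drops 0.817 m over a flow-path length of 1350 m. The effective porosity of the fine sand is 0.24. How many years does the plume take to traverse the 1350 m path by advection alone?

Hydraulic gradient i = Δh / L = 0.817 / 1350 = 0.0006052.
Darcy flux q = K · i = 2.090 × 0.0006052 = 0.001265 m/day.
Seepage velocity v = q / n_e = 0.001265 / 0.24 = 0.005270 m/day.
Travel time t = L / v = 1350 / 0.005270 = 2.562e+05 days = 701.3 years.

701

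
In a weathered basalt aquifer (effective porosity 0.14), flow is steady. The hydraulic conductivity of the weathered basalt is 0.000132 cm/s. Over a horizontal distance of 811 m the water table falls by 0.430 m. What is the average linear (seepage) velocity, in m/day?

0.000432

Convert K: 0.000132 cm/s × 864 = 0.1140 m/day.
Hydraulic gradient i = Δh / L = 0.430 / 811 = 0.0005302.
Darcy flux q = K · i = 0.1140 × 0.0005302 = 6.047e-05 m/day.
Seepage velocity v = q / n_e = 6.047e-05 / 0.14 = 0.0004319 m/day.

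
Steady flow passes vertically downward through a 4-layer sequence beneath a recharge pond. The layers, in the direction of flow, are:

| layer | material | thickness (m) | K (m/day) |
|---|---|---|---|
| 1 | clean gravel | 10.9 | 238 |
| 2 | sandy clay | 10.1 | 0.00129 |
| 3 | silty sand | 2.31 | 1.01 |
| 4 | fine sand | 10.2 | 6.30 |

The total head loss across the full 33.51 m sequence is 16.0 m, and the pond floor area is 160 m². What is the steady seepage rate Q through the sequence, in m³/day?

0.327

Flow is perpendicular to layering, so the layers act in series and the equivalent K is the thickness-weighted harmonic mean.
Total thickness L = 10.9 + 10.1 + 2.31 + 10.2 = 33.51 m.
Σ(b_i/K_i) = 10.9/238 + 10.1/0.00129 + 2.31/1.01 + 10.2/6.30 = 7833 d.
K_eq = L / Σ(b_i/K_i) = 33.51 / 7833 = 0.004278 m/day.
Q = K_eq · A · (Δh/L) = 0.004278 × 160 × (16.0/33.51) = 0.3268 m³/day.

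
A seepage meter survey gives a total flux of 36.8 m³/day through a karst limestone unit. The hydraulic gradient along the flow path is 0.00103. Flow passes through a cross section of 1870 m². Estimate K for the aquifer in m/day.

19.1

Hydraulic gradient i = 0.00103.
From Q = K·A·i, K = Q / (A·i) = 36.8 / (1870 × 0.001030) = 19.11 m/day.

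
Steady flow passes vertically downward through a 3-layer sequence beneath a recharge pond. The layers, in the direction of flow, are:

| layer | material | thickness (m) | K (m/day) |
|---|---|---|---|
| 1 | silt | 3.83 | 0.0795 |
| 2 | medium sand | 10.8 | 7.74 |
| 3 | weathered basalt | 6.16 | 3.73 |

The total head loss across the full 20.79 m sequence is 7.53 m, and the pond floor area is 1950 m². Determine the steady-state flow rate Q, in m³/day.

Flow is perpendicular to layering, so the layers act in series and the equivalent K is the thickness-weighted harmonic mean.
Total thickness L = 3.83 + 10.8 + 6.16 = 20.79 m.
Σ(b_i/K_i) = 3.83/0.0795 + 10.8/7.74 + 6.16/3.73 = 51.22 d.
K_eq = L / Σ(b_i/K_i) = 20.79 / 51.22 = 0.4059 m/day.
Q = K_eq · A · (Δh/L) = 0.4059 × 1950 × (7.53/20.79) = 286.7 m³/day.

287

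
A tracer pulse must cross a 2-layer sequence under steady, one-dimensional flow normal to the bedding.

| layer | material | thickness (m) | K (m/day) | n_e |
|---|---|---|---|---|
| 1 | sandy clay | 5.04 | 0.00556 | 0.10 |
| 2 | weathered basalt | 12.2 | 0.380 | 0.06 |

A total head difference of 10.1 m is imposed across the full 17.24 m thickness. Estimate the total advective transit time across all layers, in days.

With flow normal to the layers, continuity requires the same specific discharge q through every layer.
Σ(b_i/K_i) = 5.04/0.00556 + 12.2/0.380 = 938.6 d.
q = Δh / Σ(b_i/K_i) = 10.1 / 938.6 = 0.01076 m/day.
In each layer the seepage velocity is v_i = q/n_i, so the layer transit time is t_i = b_i·n_i / q:
  layer 1 (sandy clay): t_1 = 5.04 × 0.10 / 0.01076 = 46.84 d
  layer 2 (weathered basalt): t_2 = 12.2 × 0.06 / 0.01076 = 68.02 d
Total t = Σ t_i = 114.9 days.

115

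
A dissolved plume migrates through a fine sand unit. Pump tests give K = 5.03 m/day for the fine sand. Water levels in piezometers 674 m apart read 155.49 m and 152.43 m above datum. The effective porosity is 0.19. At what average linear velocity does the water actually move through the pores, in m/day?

Hydraulic gradient i = (155.49 − 152.43) / 674 = 3.06 / 674 = 0.004540.
Darcy flux q = K · i = 5.030 × 0.004540 = 0.02284 m/day.
Seepage velocity v = q / n_e = 0.02284 / 0.19 = 0.1202 m/day.

0.120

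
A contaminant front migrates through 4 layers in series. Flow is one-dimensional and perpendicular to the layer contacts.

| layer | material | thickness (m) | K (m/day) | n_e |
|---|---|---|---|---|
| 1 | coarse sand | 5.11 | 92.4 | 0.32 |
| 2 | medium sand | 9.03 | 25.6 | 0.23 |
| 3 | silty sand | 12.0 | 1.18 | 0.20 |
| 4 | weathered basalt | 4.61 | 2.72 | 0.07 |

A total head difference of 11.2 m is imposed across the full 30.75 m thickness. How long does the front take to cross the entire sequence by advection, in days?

With flow normal to the layers, continuity requires the same specific discharge q through every layer.
Σ(b_i/K_i) = 5.11/92.4 + 9.03/25.6 + 12.0/1.18 + 4.61/2.72 = 12.27 d.
q = Δh / Σ(b_i/K_i) = 11.2 / 12.27 = 0.9126 m/day.
In each layer the seepage velocity is v_i = q/n_i, so the layer transit time is t_i = b_i·n_i / q:
  layer 1 (coarse sand): t_1 = 5.11 × 0.32 / 0.9126 = 1.792 d
  layer 2 (medium sand): t_2 = 9.03 × 0.23 / 0.9126 = 2.276 d
  layer 3 (silty sand): t_3 = 12.0 × 0.20 / 0.9126 = 2.630 d
  layer 4 (weathered basalt): t_4 = 4.61 × 0.07 / 0.9126 = 0.3536 d
Total t = Σ t_i = 7.051 days.

7.05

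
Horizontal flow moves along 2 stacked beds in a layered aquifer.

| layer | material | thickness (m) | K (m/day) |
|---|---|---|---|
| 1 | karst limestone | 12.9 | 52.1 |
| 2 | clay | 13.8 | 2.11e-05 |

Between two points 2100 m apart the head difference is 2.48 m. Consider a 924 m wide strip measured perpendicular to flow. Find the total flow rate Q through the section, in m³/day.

733

Flow is parallel to layering, so each bed carries its own Darcy discharge and the transmissivities add.
Σ(K_i·b_i) = 52.1×12.9 + 2.11e-05×13.8 = 672.1 m²/day.
Hydraulic gradient i = Δh / L = 2.48 / 2100 = 0.001181.
Q = Σ(K_i·b_i) · W · i = 672.1 × 924 × 0.001181 = 733.4 m³/day.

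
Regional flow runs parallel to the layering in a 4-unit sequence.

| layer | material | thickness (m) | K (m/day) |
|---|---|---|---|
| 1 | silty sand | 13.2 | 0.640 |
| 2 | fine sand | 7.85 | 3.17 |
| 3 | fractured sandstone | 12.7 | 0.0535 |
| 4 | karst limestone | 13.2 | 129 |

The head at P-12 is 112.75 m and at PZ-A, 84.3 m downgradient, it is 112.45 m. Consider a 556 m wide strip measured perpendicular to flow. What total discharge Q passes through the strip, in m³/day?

Flow is parallel to layering, so each bed carries its own Darcy discharge and the transmissivities add.
Σ(K_i·b_i) = 0.640×13.2 + 3.17×7.85 + 0.0535×12.7 + 129×13.2 = 1737 m²/day.
Hydraulic gradient i = (112.75 − 112.45) / 84.3 = 0.3 / 84.3 = 0.003559.
Q = Σ(K_i·b_i) · W · i = 1737 × 556 × 0.003559 = 3437 m³/day.

3440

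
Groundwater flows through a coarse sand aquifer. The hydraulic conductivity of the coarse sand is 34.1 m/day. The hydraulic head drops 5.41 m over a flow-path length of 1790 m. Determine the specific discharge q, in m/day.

0.103

Hydraulic gradient i = Δh / L = 5.41 / 1790 = 0.003022.
Specific discharge q = K · i = 34.10 × 0.003022 = 0.1031 m/day.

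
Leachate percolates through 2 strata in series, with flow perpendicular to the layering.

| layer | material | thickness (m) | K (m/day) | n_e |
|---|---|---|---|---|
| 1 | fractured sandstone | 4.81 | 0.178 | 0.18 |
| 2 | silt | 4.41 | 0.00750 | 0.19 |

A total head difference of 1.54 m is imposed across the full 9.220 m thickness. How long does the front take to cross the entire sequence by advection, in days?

With flow normal to the layers, continuity requires the same specific discharge q through every layer.
Σ(b_i/K_i) = 4.81/0.178 + 4.41/0.00750 = 615.0 d.
q = Δh / Σ(b_i/K_i) = 1.54 / 615.0 = 0.002504 m/day.
In each layer the seepage velocity is v_i = q/n_i, so the layer transit time is t_i = b_i·n_i / q:
  layer 1 (fractured sandstone): t_1 = 4.81 × 0.18 / 0.002504 = 345.8 d
  layer 2 (silt): t_2 = 4.41 × 0.19 / 0.002504 = 334.6 d
Total t = Σ t_i = 680.4 days.

680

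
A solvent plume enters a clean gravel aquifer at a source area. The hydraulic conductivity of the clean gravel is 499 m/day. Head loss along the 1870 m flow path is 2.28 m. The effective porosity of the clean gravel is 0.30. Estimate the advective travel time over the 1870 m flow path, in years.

Hydraulic gradient i = Δh / L = 2.28 / 1870 = 0.001219.
Darcy flux q = K · i = 499.0 × 0.001219 = 0.6084 m/day.
Seepage velocity v = q / n_e = 0.6084 / 0.30 = 2.028 m/day.
Travel time t = L / v = 1870 / 2.028 = 922.1 days = 2.525 years.

2.52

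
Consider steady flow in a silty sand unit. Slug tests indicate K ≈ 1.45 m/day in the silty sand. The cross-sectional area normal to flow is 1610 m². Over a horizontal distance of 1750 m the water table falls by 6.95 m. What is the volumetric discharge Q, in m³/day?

9.27

Hydraulic gradient i = Δh / L = 6.95 / 1750 = 0.003971.
Darcy's law: Q = K · A · i = 1.450 × 1610 × 0.003971 = 9.271 m³/day.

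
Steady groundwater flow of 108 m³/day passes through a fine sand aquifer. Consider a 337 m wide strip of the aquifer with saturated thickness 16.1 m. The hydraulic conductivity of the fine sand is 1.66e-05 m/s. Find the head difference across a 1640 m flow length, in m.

Convert K: 1.66e-05 m/s × 86400 = 1.434 m/day.
Cross-sectional area A = 337 × 16.1 = 5426 m².
From Q = K·A·i, i = Q / (K·A) = 108 / (1.434 × 5426) = 0.01388.
Head loss Δh = i · L = 0.01388 × 1640 = 22.76 m.

22.8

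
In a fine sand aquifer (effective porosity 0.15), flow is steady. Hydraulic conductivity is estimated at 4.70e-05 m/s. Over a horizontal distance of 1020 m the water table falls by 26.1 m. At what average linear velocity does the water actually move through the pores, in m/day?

0.693

Convert K: 4.70e-05 m/s × 86400 = 4.061 m/day.
Hydraulic gradient i = Δh / L = 26.1 / 1020 = 0.02559.
Darcy flux q = K · i = 4.061 × 0.02559 = 0.1039 m/day.
Seepage velocity v = q / n_e = 0.1039 / 0.15 = 0.6927 m/day.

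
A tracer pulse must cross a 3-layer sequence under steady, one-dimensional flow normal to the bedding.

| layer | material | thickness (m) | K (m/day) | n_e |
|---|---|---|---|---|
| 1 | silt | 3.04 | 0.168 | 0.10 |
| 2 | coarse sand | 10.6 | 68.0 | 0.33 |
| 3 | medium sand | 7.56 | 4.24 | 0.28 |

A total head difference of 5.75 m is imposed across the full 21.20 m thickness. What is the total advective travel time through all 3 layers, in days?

20.6

With flow normal to the layers, continuity requires the same specific discharge q through every layer.
Σ(b_i/K_i) = 3.04/0.168 + 10.6/68.0 + 7.56/4.24 = 20.03 d.
q = Δh / Σ(b_i/K_i) = 5.75 / 20.03 = 0.2870 m/day.
In each layer the seepage velocity is v_i = q/n_i, so the layer transit time is t_i = b_i·n_i / q:
  layer 1 (silt): t_1 = 3.04 × 0.10 / 0.2870 = 1.059 d
  layer 2 (coarse sand): t_2 = 10.6 × 0.33 / 0.2870 = 12.19 d
  layer 3 (medium sand): t_3 = 7.56 × 0.28 / 0.2870 = 7.375 d
Total t = Σ t_i = 20.62 days.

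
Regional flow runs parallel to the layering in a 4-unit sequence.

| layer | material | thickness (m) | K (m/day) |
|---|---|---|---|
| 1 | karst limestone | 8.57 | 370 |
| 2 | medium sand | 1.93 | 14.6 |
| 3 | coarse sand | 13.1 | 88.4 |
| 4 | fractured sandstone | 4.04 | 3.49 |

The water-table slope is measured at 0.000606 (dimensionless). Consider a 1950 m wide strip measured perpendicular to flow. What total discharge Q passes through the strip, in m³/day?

Flow is parallel to layering, so each bed carries its own Darcy discharge and the transmissivities add.
Σ(K_i·b_i) = 370×8.57 + 14.6×1.93 + 88.4×13.1 + 3.49×4.04 = 4371 m²/day.
Hydraulic gradient i = 0.000606.
Q = Σ(K_i·b_i) · W · i = 4371 × 1950 × 0.0006060 = 5165 m³/day.

5170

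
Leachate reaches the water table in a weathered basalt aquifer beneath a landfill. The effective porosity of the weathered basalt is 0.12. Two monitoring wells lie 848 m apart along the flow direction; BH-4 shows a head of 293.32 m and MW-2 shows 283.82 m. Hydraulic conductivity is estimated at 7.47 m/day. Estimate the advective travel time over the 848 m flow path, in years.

Hydraulic gradient i = (293.32 − 283.82) / 848 = 9.5 / 848 = 0.01120.
Darcy flux q = K · i = 7.470 × 0.01120 = 0.08369 m/day.
Seepage velocity v = q / n_e = 0.08369 / 0.12 = 0.6974 m/day.
Travel time t = L / v = 848 / 0.6974 = 1216 days = 3.329 years.

3.33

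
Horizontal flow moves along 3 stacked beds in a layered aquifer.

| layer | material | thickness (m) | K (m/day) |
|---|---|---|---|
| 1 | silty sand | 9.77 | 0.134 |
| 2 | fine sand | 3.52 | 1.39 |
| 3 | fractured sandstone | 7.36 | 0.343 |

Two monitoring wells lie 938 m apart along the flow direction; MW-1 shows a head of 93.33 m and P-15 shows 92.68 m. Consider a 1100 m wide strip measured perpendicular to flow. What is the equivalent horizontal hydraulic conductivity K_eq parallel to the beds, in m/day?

0.423

Flow is parallel to layering, so each bed carries its own Darcy discharge and the transmissivities add.
Σ(K_i·b_i) = 0.134×9.77 + 1.39×3.52 + 0.343×7.36 = 8.726 m²/day.
Total thickness b = 20.65 m, so K_eq = Σ(K_i·b_i)/b = 0.4226 m/day.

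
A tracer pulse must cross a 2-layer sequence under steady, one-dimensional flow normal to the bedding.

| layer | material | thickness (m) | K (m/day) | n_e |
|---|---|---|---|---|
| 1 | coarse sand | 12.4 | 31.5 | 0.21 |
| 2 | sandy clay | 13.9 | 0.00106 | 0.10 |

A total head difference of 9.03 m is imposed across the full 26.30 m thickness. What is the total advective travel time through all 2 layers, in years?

15.9

With flow normal to the layers, continuity requires the same specific discharge q through every layer.
Σ(b_i/K_i) = 12.4/31.5 + 13.9/0.00106 = 13114 d.
q = Δh / Σ(b_i/K_i) = 9.03 / 13114 = 0.0006886 m/day.
In each layer the seepage velocity is v_i = q/n_i, so the layer transit time is t_i = b_i·n_i / q:
  layer 1 (coarse sand): t_1 = 12.4 × 0.21 / 0.0006886 = 3782 d
  layer 2 (sandy clay): t_2 = 13.9 × 0.10 / 0.0006886 = 2019 d
Total t = Σ t_i = 5800 days = 15.88 years.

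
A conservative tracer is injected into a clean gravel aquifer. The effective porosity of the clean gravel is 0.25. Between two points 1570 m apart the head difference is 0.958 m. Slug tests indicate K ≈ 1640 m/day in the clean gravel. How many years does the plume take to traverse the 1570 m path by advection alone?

Hydraulic gradient i = Δh / L = 0.958 / 1570 = 0.0006102.
Darcy flux q = K · i = 1640 × 0.0006102 = 1.001 m/day.
Seepage velocity v = q / n_e = 1.001 / 0.25 = 4.003 m/day.
Travel time t = L / v = 1570 / 4.003 = 392.2 days = 1.074 years.

1.07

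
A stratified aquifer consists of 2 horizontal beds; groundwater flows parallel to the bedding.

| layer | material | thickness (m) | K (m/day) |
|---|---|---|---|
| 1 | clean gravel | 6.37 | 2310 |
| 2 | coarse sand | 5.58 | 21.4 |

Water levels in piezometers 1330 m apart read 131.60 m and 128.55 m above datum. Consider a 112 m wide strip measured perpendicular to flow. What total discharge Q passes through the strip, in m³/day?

Flow is parallel to layering, so each bed carries its own Darcy discharge and the transmissivities add.
Σ(K_i·b_i) = 2310×6.37 + 21.4×5.58 = 14834 m²/day.
Hydraulic gradient i = (131.60 − 128.55) / 1330 = 3.05 / 1330 = 0.002293.
Q = Σ(K_i·b_i) · W · i = 14834 × 112 × 0.002293 = 3810 m³/day.

3810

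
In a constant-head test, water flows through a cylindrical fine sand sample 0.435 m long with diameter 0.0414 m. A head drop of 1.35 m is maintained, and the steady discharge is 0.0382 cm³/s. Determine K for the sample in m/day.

Cross-sectional area A = π·(d/2)² = π × (0.0414/2)² = 0.001346 m².
Convert discharge: 0.0382 cm³/s = 3.820e-08 m³/s.
Darcy's law rearranged: K = Q·L / (A·Δh) = 3.820e-08 × 0.435 / (0.001346 × 1.35) = 9.144e-06 m/s = 0.7900 m/day.

0.790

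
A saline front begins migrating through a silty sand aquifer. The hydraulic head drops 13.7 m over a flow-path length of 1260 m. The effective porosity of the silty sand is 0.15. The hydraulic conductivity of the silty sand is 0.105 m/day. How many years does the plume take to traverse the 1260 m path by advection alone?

453

Hydraulic gradient i = Δh / L = 13.7 / 1260 = 0.01087.
Darcy flux q = K · i = 0.1050 × 0.01087 = 0.001142 m/day.
Seepage velocity v = q / n_e = 0.001142 / 0.15 = 0.007611 m/day.
Travel time t = L / v = 1260 / 0.007611 = 1.655e+05 days = 453.2 years.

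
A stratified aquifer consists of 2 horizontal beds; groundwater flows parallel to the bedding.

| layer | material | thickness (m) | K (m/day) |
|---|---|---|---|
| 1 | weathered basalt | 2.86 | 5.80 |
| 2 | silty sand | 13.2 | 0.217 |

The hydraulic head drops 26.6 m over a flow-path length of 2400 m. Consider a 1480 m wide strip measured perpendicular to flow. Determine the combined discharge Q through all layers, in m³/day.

Flow is parallel to layering, so each bed carries its own Darcy discharge and the transmissivities add.
Σ(K_i·b_i) = 5.80×2.86 + 0.217×13.2 = 19.45 m²/day.
Hydraulic gradient i = Δh / L = 26.6 / 2400 = 0.01108.
Q = Σ(K_i·b_i) · W · i = 19.45 × 1480 × 0.01108 = 319.1 m³/day.

319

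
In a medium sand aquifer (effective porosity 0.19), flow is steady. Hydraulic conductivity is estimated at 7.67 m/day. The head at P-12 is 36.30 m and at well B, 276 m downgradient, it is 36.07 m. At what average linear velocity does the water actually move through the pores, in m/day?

Hydraulic gradient i = (36.30 − 36.07) / 276 = 0.23 / 276 = 0.0008333.
Darcy flux q = K · i = 7.670 × 0.0008333 = 0.006392 m/day.
Seepage velocity v = q / n_e = 0.006392 / 0.19 = 0.03364 m/day.

0.0336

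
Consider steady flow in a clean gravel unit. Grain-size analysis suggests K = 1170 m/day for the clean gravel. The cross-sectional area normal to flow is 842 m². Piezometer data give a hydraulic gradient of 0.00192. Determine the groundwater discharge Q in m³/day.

Hydraulic gradient i = 0.00192.
Darcy's law: Q = K · A · i = 1170 × 842.0 × 0.001920 = 1891 m³/day.

1890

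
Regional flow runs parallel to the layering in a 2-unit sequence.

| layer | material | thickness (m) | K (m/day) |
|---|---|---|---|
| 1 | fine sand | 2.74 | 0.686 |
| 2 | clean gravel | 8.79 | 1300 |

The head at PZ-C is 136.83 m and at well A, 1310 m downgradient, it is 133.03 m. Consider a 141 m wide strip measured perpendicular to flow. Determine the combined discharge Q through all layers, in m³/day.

Flow is parallel to layering, so each bed carries its own Darcy discharge and the transmissivities add.
Σ(K_i·b_i) = 0.686×2.74 + 1300×8.79 = 11429 m²/day.
Hydraulic gradient i = (136.83 − 133.03) / 1310 = 3.8 / 1310 = 0.002901.
Q = Σ(K_i·b_i) · W · i = 11429 × 141 × 0.002901 = 4674 m³/day.

4670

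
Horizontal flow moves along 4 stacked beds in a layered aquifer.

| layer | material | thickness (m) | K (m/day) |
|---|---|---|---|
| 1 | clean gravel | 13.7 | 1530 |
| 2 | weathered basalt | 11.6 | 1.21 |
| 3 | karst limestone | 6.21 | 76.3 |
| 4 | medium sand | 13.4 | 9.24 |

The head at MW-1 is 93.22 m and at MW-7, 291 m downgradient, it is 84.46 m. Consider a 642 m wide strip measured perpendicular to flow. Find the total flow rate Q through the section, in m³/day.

417000

Flow is parallel to layering, so each bed carries its own Darcy discharge and the transmissivities add.
Σ(K_i·b_i) = 1530×13.7 + 1.21×11.6 + 76.3×6.21 + 9.24×13.4 = 21573 m²/day.
Hydraulic gradient i = (93.22 − 84.46) / 291 = 8.76 / 291 = 0.03010.
Q = Σ(K_i·b_i) · W · i = 21573 × 642 × 0.03010 = 4.169e+05 m³/day.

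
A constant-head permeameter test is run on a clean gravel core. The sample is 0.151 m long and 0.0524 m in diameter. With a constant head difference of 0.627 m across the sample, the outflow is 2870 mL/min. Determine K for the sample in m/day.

Cross-sectional area A = π·(d/2)² = π × (0.0524/2)² = 0.002157 m².
Convert discharge: 2870 mL/min = 4.783e-05 m³/s.
Darcy's law rearranged: K = Q·L / (A·Δh) = 4.783e-05 × 0.151 / (0.002157 × 0.627) = 0.005342 m/s = 461.5 m/day.

462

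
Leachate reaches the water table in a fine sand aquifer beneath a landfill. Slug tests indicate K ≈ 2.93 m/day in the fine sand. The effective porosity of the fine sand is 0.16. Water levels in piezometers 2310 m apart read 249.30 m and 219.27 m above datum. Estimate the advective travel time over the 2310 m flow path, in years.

26.6

Hydraulic gradient i = (249.30 − 219.27) / 2310 = 30.03 / 2310 = 0.01300.
Darcy flux q = K · i = 2.930 × 0.01300 = 0.03809 m/day.
Seepage velocity v = q / n_e = 0.03809 / 0.16 = 0.2381 m/day.
Travel time t = L / v = 2310 / 0.2381 = 9703 days = 26.57 years.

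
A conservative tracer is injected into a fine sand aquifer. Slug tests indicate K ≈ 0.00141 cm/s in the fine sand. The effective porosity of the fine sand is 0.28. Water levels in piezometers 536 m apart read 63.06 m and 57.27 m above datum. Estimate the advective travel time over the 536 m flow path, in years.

31.2

Convert K: 0.00141 cm/s × 864 = 1.218 m/day.
Hydraulic gradient i = (63.06 − 57.27) / 536 = 5.79 / 536 = 0.01080.
Darcy flux q = K · i = 1.218 × 0.01080 = 0.01316 m/day.
Seepage velocity v = q / n_e = 0.01316 / 0.28 = 0.04700 m/day.
Travel time t = L / v = 536 / 0.04700 = 11404 days = 31.22 years.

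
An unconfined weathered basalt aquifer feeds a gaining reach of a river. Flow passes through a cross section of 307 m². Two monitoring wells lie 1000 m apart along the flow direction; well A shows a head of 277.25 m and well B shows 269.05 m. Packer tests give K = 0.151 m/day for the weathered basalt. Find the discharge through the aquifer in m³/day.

0.380

Hydraulic gradient i = (277.25 − 269.05) / 1000 = 8.2 / 1000 = 0.008200.
Darcy's law: Q = K · A · i = 0.1510 × 307.0 × 0.008200 = 0.3801 m³/day.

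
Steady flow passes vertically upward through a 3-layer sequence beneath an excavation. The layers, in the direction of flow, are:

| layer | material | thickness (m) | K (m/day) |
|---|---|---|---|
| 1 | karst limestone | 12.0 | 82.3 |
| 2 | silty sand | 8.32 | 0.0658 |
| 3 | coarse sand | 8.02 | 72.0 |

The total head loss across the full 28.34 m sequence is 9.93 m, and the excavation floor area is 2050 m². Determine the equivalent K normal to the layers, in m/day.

0.224

Flow is perpendicular to layering, so the layers act in series and the equivalent K is the thickness-weighted harmonic mean.
Total thickness L = 12.0 + 8.32 + 8.02 = 28.34 m.
Σ(b_i/K_i) = 12.0/82.3 + 8.32/0.0658 + 8.02/72.0 = 126.7 d.
K_eq = L / Σ(b_i/K_i) = 28.34 / 126.7 = 0.2237 m/day.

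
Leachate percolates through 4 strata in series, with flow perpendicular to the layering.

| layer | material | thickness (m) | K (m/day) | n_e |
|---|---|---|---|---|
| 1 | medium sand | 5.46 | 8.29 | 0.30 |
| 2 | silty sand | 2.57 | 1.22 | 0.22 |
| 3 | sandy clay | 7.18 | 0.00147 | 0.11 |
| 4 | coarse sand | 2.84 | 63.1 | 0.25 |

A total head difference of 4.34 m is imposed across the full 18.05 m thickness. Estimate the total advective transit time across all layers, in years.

11.4

With flow normal to the layers, continuity requires the same specific discharge q through every layer.
Σ(b_i/K_i) = 5.46/8.29 + 2.57/1.22 + 7.18/0.00147 + 2.84/63.1 = 4887 d.
q = Δh / Σ(b_i/K_i) = 4.34 / 4887 = 0.0008880 m/day.
In each layer the seepage velocity is v_i = q/n_i, so the layer transit time is t_i = b_i·n_i / q:
  layer 1 (medium sand): t_1 = 5.46 × 0.30 / 0.0008880 = 1845 d
  layer 2 (silty sand): t_2 = 2.57 × 0.22 / 0.0008880 = 636.7 d
  layer 3 (sandy clay): t_3 = 7.18 × 0.11 / 0.0008880 = 889.4 d
  layer 4 (coarse sand): t_4 = 2.84 × 0.25 / 0.0008880 = 799.5 d
Total t = Σ t_i = 4170 days = 11.42 years.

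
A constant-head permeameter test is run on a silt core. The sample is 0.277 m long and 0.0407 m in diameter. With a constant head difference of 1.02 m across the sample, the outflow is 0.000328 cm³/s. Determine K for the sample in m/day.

Cross-sectional area A = π·(d/2)² = π × (0.0407/2)² = 0.001301 m².
Convert discharge: 0.000328 cm³/s = 3.280e-10 m³/s.
Darcy's law rearranged: K = Q·L / (A·Δh) = 3.280e-10 × 0.277 / (0.001301 × 1.02) = 6.847e-08 m/s = 0.005915 m/day.

0.00592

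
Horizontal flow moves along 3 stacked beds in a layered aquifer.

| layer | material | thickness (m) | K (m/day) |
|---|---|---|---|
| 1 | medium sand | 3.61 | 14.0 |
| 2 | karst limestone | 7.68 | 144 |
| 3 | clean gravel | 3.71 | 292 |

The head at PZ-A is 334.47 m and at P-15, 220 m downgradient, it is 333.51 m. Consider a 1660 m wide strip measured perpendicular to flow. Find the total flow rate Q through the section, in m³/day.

16200

Flow is parallel to layering, so each bed carries its own Darcy discharge and the transmissivities add.
Σ(K_i·b_i) = 14.0×3.61 + 144×7.68 + 292×3.71 = 2240 m²/day.
Hydraulic gradient i = (334.47 − 333.51) / 220 = 0.96 / 220 = 0.004364.
Q = Σ(K_i·b_i) · W · i = 2240 × 1660 × 0.004364 = 16224 m³/day.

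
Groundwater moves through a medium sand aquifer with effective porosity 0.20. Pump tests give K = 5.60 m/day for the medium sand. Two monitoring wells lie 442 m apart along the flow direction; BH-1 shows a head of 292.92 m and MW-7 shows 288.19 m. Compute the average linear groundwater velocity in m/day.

0.300

Hydraulic gradient i = (292.92 − 288.19) / 442 = 4.73 / 442 = 0.01070.
Darcy flux q = K · i = 5.600 × 0.01070 = 0.05993 m/day.
Seepage velocity v = q / n_e = 0.05993 / 0.20 = 0.2996 m/day.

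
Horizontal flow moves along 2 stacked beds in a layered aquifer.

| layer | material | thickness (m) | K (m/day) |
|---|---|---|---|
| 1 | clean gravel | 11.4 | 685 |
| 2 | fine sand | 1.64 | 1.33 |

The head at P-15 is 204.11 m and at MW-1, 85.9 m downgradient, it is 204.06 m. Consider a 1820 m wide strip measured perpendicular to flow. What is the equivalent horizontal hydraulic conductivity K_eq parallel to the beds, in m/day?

Flow is parallel to layering, so each bed carries its own Darcy discharge and the transmissivities add.
Σ(K_i·b_i) = 685×11.4 + 1.33×1.64 = 7811 m²/day.
Total thickness b = 13.04 m, so K_eq = Σ(K_i·b_i)/b = 599.0 m/day.

599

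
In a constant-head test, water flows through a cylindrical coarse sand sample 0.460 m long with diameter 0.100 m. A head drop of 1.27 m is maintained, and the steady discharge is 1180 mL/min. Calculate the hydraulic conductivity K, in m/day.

Cross-sectional area A = π·(d/2)² = π × (0.100/2)² = 0.007854 m².
Convert discharge: 1180 mL/min = 1.967e-05 m³/s.
Darcy's law rearranged: K = Q·L / (A·Δh) = 1.967e-05 × 0.460 / (0.007854 × 1.27) = 0.0009070 m/s = 78.36 m/day.

78.4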